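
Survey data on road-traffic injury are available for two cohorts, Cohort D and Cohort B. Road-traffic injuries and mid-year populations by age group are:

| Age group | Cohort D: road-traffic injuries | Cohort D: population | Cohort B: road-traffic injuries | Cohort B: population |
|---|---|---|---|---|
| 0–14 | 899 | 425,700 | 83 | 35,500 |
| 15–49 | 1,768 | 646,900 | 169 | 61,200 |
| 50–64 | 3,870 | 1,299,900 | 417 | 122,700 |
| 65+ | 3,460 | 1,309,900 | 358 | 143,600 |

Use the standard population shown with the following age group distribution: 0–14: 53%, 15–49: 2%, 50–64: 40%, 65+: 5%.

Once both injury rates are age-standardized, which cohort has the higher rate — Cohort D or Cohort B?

Age-specific rates per 100,000 for Cohort D: 211.18, 273.30, 297.72, 264.14.
For Cohort B: 233.80, 276.14, 339.85, 249.30.
Standard weights: 0.53, 0.02, 0.40, 0.05.
Cohort D: 0.5300×211.18 + 0.0200×273.30 + 0.4000×297.72 + 0.0500×264.14 = 249.6855 per 100,000.
Cohort B: 0.5300×233.80 + 0.0200×276.14 + 0.4000×339.85 + 0.0500×249.30 = 277.8449 per 100,000.

Cohort B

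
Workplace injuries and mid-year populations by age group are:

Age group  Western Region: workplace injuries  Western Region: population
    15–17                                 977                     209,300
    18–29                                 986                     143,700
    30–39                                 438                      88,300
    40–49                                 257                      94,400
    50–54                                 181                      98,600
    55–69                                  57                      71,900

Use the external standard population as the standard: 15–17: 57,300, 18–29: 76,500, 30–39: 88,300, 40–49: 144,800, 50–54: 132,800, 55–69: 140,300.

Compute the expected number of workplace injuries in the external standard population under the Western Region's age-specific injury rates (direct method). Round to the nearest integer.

1980

Age-specific rates per 10,000 for the Western Region: 46.68, 68.62, 49.60, 27.22, 18.36, 7.93.
Expected workplace injuries = Σ (standard pop × age-specific rate ÷ 10,000)
= 57,300×46.68/10,000 + 76,500×68.62/10,000 + 88,300×49.60/10,000 + 144,800×27.22/10,000 + 132,800×18.36/10,000 + 140,300×7.93/10,000
= 267.47 + 524.91 + 438.00 + 394.21 + 243.78 + 111.23 = 1979.60.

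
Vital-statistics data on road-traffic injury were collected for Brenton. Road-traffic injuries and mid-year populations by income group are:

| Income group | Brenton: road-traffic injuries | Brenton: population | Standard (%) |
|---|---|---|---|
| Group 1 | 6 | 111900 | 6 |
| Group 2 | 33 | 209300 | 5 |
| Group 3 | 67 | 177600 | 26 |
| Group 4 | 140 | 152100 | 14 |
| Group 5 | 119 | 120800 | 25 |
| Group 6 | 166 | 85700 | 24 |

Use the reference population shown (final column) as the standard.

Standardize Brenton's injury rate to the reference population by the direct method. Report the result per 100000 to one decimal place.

94.9

Income-specific rates per 100000 for Brenton: 5.36, 15.77, 37.73, 92.04, 98.51, 193.70.
Standard weights: 0.06, 0.05, 0.26, 0.14, 0.25, 0.24.
Standardized rate: 0.0600×5.36 + 0.0500×15.77 + 0.2600×37.73 + 0.1400×92.04 + 0.2500×98.51 + 0.2400×193.70 = 94.9201 per 100000.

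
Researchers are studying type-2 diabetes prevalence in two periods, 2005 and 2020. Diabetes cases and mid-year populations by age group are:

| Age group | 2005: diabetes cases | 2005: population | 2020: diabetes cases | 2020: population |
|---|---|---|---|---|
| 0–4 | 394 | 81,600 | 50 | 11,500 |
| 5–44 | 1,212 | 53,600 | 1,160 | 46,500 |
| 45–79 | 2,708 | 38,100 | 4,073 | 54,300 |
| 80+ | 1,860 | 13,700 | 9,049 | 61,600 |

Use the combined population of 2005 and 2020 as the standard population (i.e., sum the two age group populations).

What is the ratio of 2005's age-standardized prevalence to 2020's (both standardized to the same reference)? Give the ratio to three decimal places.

0.933

Age-specific rates per 1,000 for 2005: 4.828, 22.612, 71.076, 135.766.
For 2020: 4.348, 24.946, 75.009, 146.899.
Combined standard total = 360,900; weights = 0.2580, 0.2774, 0.2560, 0.2086.
2005: 0.2580×4.828 + 0.2774×22.612 + 0.2560×71.076 + 0.2086×135.766 = 54.0416 per 1,000.
2020: 0.2580×4.348 + 0.2774×24.946 + 0.2560×75.009 + 0.2086×146.899 = 57.8949 per 1,000.
Ratio = 54.0416 ÷ 57.8949 = 0.93344.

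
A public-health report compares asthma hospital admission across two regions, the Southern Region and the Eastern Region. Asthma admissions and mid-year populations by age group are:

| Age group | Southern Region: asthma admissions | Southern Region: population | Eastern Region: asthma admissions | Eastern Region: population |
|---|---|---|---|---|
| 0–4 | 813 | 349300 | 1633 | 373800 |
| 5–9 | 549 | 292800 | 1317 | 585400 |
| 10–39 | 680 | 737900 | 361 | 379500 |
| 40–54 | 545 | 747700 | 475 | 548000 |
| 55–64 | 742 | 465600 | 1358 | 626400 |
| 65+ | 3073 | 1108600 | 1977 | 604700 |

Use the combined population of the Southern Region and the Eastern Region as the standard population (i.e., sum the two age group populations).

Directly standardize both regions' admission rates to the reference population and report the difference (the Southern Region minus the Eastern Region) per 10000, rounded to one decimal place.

-5.1

Age-specific rates per 10000 for the Southern Region: 23.28, 18.75, 9.22, 7.29, 15.94, 27.72.
For the Eastern Region: 43.69, 22.50, 9.51, 8.67, 21.68, 32.69.
Combined standard total = 6819700; weights = 0.1060, 0.1288, 0.1638, 0.1900, 0.1601, 0.2512.
The Southern Region: 0.1060×23.28 + 0.1288×18.75 + 0.1638×9.22 + 0.1900×7.29 + 0.1601×15.94 + 0.2512×27.72 = 17.2930 per 10000.
The Eastern Region: 0.1060×43.69 + 0.1288×22.50 + 0.1638×9.51 + 0.1900×8.67 + 0.1601×21.68 + 0.2512×32.69 = 22.4197 per 10000.
Difference = 17.2930 − 22.4197 = -5.1267.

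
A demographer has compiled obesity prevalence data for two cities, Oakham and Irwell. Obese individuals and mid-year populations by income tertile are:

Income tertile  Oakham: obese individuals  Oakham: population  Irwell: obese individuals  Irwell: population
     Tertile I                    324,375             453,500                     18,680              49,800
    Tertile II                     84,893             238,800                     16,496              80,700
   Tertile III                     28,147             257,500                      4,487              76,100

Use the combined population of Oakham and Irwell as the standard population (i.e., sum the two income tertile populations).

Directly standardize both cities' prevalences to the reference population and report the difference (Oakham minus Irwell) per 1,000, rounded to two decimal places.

204.32

Income-specific rates per 1,000 for Oakham: 715.270, 355.498, 109.309.
For Irwell: 375.100, 204.411, 58.962.
Combined standard total = 1,156,400; weights = 0.4352, 0.2763, 0.2885.
Oakham: 0.4352×715.270 + 0.2763×355.498 + 0.2885×109.309 = 441.0607 per 1,000.
Irwell: 0.4352×375.100 + 0.2763×204.411 + 0.2885×58.962 = 236.7409 per 1,000.
Difference = 441.0607 − 236.7409 = 204.3198.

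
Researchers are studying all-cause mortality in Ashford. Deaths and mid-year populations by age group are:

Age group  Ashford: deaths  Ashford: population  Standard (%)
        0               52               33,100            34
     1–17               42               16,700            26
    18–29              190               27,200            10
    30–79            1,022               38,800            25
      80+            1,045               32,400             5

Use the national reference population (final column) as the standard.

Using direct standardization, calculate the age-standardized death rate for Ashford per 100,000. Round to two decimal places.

1008.43

Age-specific rates per 100,000 for Ashford: 157.10, 251.50, 698.53, 2634.02, 3225.31.
Standard weights: 0.34, 0.26, 0.10, 0.25, 0.05.
Standardized rate: 0.3400×157.10 + 0.2600×251.50 + 0.1000×698.53 + 0.2500×2634.02 + 0.0500×3225.31 = 1008.4266 per 100,000.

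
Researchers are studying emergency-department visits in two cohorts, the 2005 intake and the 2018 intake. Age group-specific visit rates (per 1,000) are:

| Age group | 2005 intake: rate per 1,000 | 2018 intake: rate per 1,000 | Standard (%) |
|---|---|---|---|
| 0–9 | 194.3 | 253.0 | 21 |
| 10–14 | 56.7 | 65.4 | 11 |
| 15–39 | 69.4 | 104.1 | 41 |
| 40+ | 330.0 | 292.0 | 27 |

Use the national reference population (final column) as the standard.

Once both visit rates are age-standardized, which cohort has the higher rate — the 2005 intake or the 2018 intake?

2018 intake

Standard weights: 0.21, 0.11, 0.41, 0.27.
The 2005 intake: 0.2100×194.3 + 0.1100×56.7 + 0.4100×69.4 + 0.2700×330.0 = 164.5940 per 1,000.
The 2018 intake: 0.2100×253.0 + 0.1100×65.4 + 0.4100×104.1 + 0.2700×292.0 = 181.8450 per 1,000.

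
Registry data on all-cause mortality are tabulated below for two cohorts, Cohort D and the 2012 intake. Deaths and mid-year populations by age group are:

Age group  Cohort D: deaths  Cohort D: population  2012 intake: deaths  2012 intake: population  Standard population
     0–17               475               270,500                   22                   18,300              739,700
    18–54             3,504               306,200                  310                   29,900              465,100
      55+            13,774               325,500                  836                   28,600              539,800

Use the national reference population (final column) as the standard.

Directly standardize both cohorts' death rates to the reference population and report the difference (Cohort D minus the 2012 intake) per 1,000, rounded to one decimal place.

4.6

Age-specific rates per 1,000 for Cohort D: 1.756, 11.444, 42.316.
For the 2012 intake: 1.202, 10.368, 29.231.
Standard total = 1,744,600; weights = 0.4240, 0.2666, 0.3094.
Cohort D: 0.4240×1.756 + 0.2666×11.444 + 0.3094×42.316 = 16.8885 per 1,000.
The 2012 intake: 0.4240×1.202 + 0.2666×10.368 + 0.3094×29.231 = 12.3181 per 1,000.
Difference = 16.8885 − 12.3181 = 4.5704.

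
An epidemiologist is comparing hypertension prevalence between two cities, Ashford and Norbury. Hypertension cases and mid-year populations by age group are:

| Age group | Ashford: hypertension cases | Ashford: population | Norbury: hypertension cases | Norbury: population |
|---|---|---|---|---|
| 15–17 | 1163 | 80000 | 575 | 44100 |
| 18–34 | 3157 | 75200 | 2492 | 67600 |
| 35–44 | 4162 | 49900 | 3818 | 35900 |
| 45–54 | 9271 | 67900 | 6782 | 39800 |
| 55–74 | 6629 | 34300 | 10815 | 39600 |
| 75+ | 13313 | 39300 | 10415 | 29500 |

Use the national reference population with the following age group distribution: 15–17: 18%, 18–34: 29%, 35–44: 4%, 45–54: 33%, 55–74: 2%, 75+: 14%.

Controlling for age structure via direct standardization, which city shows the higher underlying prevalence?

Age-specific rates per 1000 for Ashford: 14.537, 41.981, 83.407, 136.539, 193.265, 338.753.
For Norbury: 13.039, 36.864, 106.351, 170.402, 273.106, 353.051.
Standard weights: 0.18, 0.29, 0.04, 0.33, 0.02, 0.14.
Ashford: 0.1800×14.537 + 0.2900×41.981 + 0.0400×83.407 + 0.3300×136.539 + 0.0200×193.265 + 0.1400×338.753 = 114.4763 per 1000.
Norbury: 0.1800×13.039 + 0.2900×36.864 + 0.0400×106.351 + 0.3300×170.402 + 0.0200×273.106 + 0.1400×353.051 = 128.4134 per 1000.

Norbury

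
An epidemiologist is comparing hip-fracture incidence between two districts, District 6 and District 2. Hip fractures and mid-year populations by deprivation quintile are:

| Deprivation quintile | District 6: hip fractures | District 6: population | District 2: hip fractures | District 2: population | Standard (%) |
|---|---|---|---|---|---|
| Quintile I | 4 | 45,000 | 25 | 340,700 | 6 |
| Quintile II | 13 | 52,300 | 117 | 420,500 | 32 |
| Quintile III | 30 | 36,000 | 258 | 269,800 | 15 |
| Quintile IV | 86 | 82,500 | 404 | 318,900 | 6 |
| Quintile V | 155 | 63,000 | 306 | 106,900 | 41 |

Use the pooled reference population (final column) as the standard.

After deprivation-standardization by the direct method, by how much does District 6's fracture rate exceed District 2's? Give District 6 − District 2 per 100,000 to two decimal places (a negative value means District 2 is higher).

-20.54

Deprivation-specific rates per 100,000 for District 6: 8.89, 24.86, 83.33, 104.24, 246.03.
For District 2: 7.34, 27.82, 95.63, 126.69, 286.25.
Standard weights: 0.06, 0.32, 0.15, 0.06, 0.41.
District 6: 0.0600×8.89 + 0.3200×24.86 + 0.1500×83.33 + 0.0600×104.24 + 0.4100×246.03 = 128.1150 per 100,000.
District 2: 0.0600×7.34 + 0.3200×27.82 + 0.1500×95.63 + 0.0600×126.69 + 0.4100×286.25 = 148.6511 per 100,000.
Difference = 128.1150 − 148.6511 = -20.5361.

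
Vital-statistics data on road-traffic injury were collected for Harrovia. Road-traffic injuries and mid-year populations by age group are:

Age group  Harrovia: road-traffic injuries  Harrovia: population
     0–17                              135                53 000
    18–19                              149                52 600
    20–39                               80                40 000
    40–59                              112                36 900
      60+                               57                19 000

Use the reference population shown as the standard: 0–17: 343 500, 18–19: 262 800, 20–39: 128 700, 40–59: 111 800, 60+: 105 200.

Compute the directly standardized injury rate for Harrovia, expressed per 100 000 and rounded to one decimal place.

Age-specific rates per 100 000 for Harrovia: 254.72, 283.27, 200.00, 303.52, 300.00.
Standard total = 952 000; weights = 0.3608, 0.2761, 0.1352, 0.1174, 0.1105.
Standardized rate: 0.3608×254.72 + 0.2761×283.27 + 0.1352×200.00 + 0.1174×303.52 + 0.1105×300.00 = 265.9375 per 100 000.

265.9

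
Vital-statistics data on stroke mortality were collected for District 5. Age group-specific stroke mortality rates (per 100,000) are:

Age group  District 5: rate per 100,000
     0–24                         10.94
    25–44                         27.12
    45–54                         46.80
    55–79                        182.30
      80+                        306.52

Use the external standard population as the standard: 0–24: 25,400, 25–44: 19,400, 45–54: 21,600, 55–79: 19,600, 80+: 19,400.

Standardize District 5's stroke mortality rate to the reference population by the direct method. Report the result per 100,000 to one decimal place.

Standard total = 105,400; weights = 0.2410, 0.1841, 0.2049, 0.1860, 0.1841.
Standardized rate: 0.2410×10.94 + 0.1841×27.12 + 0.2049×46.80 + 0.1860×182.30 + 0.1841×306.52 = 107.5375 per 100,000.

107.5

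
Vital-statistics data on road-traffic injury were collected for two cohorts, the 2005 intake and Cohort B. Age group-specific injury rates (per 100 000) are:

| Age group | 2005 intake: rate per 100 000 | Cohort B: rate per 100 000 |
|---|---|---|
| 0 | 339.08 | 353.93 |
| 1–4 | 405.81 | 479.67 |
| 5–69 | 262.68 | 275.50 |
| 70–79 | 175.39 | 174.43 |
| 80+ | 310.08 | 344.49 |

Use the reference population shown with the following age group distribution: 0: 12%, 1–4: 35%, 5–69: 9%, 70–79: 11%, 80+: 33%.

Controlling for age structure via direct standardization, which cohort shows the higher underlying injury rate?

Standard weights: 0.12, 0.35, 0.09, 0.11, 0.33.
The 2005 intake: 0.1200×339.08 + 0.3500×405.81 + 0.0900×262.68 + 0.1100×175.39 + 0.3300×310.08 = 327.9836 per 100 000.
Cohort B: 0.1200×353.93 + 0.3500×479.67 + 0.0900×275.50 + 0.1100×174.43 + 0.3300×344.49 = 368.0201 per 100 000.

Cohort B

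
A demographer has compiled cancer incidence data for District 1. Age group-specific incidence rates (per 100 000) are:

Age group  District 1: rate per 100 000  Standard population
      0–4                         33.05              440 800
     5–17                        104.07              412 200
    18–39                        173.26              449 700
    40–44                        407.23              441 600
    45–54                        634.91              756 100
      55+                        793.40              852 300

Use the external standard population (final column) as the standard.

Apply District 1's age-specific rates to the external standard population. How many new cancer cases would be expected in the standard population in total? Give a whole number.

Expected new cancer cases = Σ (standard pop × age-specific rate ÷ 100 000)
= 440 800×33.05/100 000 + 412 200×104.07/100 000 + 449 700×173.26/100 000 + 441 600×407.23/100 000 + 756 100×634.91/100 000 + 852 300×793.40/100 000
= 145.68 + 428.98 + 779.15 + 1798.33 + 4800.55 + 6762.15 = 14714.84.

14715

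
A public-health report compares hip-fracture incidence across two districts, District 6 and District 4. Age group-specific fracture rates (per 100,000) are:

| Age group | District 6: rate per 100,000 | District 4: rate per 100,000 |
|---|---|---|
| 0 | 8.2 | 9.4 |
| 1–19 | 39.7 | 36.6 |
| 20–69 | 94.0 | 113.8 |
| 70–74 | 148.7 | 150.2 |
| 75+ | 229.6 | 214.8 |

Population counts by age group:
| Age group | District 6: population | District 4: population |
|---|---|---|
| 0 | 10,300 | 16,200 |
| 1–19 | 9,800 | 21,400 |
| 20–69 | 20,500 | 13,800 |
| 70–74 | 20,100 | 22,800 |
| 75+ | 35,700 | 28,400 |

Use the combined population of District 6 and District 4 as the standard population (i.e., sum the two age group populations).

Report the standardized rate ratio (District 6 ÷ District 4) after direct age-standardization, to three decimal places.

Combined standard total = 199,000; weights = 0.1332, 0.1568, 0.1724, 0.2156, 0.3221.
District 6: 0.1332×8.2 + 0.1568×39.7 + 0.1724×94.0 + 0.2156×148.7 + 0.3221×229.6 = 129.5313 per 100,000.
District 4: 0.1332×9.4 + 0.1568×36.6 + 0.1724×113.8 + 0.2156×150.2 + 0.3221×214.8 = 128.1740 per 100,000.
Ratio = 129.5313 ÷ 128.1740 = 1.01059.

1.011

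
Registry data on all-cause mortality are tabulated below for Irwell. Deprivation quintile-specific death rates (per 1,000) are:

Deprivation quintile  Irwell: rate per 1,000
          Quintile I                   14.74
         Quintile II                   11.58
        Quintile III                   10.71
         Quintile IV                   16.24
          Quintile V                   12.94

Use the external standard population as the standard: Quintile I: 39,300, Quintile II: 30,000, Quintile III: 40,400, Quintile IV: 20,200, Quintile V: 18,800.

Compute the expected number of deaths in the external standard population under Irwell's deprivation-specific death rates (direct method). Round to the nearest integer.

Expected deaths = Σ (standard pop × deprivation-specific rate ÷ 1,000)
= 39,300×14.74/1,000 + 30,000×11.58/1,000 + 40,400×10.71/1,000 + 20,200×16.24/1,000 + 18,800×12.94/1,000
= 579.28 + 347.40 + 432.68 + 328.05 + 243.27 = 1930.69.

1931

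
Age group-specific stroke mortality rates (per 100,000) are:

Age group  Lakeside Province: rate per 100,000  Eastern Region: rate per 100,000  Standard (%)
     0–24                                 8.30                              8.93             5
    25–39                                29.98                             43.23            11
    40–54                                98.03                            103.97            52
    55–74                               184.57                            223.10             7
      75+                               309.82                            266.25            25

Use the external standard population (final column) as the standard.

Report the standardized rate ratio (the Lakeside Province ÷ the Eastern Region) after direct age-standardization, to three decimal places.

Standard weights: 0.05, 0.11, 0.52, 0.07, 0.25.
The Lakeside Province: 0.0500×8.30 + 0.1100×29.98 + 0.5200×98.03 + 0.0700×184.57 + 0.2500×309.82 = 145.0633 per 100,000.
The Eastern Region: 0.0500×8.93 + 0.1100×43.23 + 0.5200×103.97 + 0.0700×223.10 + 0.2500×266.25 = 141.4457 per 100,000.
Ratio = 145.0633 ÷ 141.4457 = 1.02558.

1.026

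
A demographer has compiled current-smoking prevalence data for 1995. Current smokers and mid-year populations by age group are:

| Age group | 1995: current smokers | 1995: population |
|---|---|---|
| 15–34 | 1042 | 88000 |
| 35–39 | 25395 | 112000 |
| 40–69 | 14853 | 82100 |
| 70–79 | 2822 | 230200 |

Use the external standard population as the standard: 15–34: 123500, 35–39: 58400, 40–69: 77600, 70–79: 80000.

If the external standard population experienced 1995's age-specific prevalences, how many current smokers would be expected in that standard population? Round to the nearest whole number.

Age-specific rates per 1000 for 1995: 11.841, 226.741, 180.914, 12.259.
Expected current smokers = Σ (standard pop × age-specific rate ÷ 1000)
= 123500×11.841/1000 + 58400×226.741/1000 + 77600×180.914/1000 + 80000×12.259/1000
= 1462.35 + 13241.68 + 14038.89 + 980.71 = 29723.63.

29724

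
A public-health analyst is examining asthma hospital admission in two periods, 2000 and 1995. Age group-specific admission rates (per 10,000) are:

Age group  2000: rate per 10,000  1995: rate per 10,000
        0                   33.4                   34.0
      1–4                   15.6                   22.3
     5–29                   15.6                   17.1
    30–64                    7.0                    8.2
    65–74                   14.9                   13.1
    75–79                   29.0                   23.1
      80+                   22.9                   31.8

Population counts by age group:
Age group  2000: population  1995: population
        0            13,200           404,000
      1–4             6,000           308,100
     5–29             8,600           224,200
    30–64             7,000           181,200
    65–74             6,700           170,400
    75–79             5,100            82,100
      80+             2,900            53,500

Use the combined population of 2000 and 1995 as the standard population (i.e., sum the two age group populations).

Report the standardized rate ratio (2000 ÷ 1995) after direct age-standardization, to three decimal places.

0.921

Combined standard total = 1,473,000; weights = 0.2832, 0.2132, 0.1580, 0.1278, 0.1202, 0.0592, 0.0383.
2000: 0.2832×33.4 + 0.2132×15.6 + 0.1580×15.6 + 0.1278×7.0 + 0.1202×14.9 + 0.0592×29.0 + 0.0383×22.9 = 20.5313 per 10,000.
1995: 0.2832×34.0 + 0.2132×22.3 + 0.1580×17.1 + 0.1278×8.2 + 0.1202×13.1 + 0.0592×23.1 + 0.0383×31.8 = 22.2955 per 10,000.
Ratio = 20.5313 ÷ 22.2955 = 0.92088.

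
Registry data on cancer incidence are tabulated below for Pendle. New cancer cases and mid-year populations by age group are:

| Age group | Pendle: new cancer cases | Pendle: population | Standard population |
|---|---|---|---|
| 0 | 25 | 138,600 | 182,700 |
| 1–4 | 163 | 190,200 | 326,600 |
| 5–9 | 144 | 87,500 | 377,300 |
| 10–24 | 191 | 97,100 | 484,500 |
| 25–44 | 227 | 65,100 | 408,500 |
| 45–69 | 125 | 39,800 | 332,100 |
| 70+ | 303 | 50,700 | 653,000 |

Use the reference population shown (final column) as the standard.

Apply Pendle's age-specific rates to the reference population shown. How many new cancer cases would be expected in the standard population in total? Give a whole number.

Age-specific rates per 100,000 for Pendle: 18.04, 85.70, 164.57, 196.70, 348.69, 314.07, 597.63.
Expected new cancer cases = Σ (standard pop × age-specific rate ÷ 100,000)
= 182,700×18.04/100,000 + 326,600×85.70/100,000 + 377,300×164.57/100,000 + 484,500×196.70/100,000 + 408,500×348.69/100,000 + 332,100×314.07/100,000 + 653,000×597.63/100,000
= 32.95 + 279.89 + 620.93 + 953.03 + 1424.42 + 1043.03 + 3902.54 = 8256.80.

8257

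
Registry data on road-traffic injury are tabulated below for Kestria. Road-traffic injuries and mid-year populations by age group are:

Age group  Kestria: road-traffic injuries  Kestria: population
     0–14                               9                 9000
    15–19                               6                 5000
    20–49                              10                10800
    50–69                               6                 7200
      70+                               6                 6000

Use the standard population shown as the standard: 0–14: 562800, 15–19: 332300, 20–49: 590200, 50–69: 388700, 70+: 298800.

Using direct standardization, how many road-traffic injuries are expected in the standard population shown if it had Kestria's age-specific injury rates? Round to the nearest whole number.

Age-specific rates per 100000 for Kestria: 100.00, 120.00, 92.59, 83.33, 100.00.
Expected road-traffic injuries = Σ (standard pop × age-specific rate ÷ 100000)
= 562800×100.00/100000 + 332300×120.00/100000 + 590200×92.59/100000 + 388700×83.33/100000 + 298800×100.00/100000
= 562.80 + 398.76 + 546.48 + 323.92 + 298.80 = 2130.76.

2131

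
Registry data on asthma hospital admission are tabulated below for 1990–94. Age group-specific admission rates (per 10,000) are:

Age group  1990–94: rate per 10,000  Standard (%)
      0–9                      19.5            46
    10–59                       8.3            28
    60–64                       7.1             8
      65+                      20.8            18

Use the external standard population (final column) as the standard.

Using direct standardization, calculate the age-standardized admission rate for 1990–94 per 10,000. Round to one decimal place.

15.6

Standard weights: 0.46, 0.28, 0.08, 0.18.
Standardized rate: 0.4600×19.5 + 0.2800×8.3 + 0.0800×7.1 + 0.1800×20.8 = 15.6060 per 10,000.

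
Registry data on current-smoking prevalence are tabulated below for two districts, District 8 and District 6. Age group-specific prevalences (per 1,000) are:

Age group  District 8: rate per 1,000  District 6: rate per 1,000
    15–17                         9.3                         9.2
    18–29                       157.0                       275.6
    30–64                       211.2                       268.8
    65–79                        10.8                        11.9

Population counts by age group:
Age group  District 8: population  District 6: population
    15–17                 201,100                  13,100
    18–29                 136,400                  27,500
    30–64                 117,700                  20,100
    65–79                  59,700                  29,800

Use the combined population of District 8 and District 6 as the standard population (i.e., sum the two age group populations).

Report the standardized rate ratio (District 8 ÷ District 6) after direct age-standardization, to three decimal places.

Combined standard total = 605,400; weights = 0.3538, 0.2707, 0.2276, 0.1478.
District 8: 0.3538×9.3 + 0.2707×157.0 + 0.2276×211.2 + 0.1478×10.8 = 95.4647 per 1,000.
District 6: 0.3538×9.2 + 0.2707×275.6 + 0.2276×268.8 + 0.1478×11.9 = 140.8113 per 1,000.
Ratio = 95.4647 ÷ 140.8113 = 0.67796.

0.678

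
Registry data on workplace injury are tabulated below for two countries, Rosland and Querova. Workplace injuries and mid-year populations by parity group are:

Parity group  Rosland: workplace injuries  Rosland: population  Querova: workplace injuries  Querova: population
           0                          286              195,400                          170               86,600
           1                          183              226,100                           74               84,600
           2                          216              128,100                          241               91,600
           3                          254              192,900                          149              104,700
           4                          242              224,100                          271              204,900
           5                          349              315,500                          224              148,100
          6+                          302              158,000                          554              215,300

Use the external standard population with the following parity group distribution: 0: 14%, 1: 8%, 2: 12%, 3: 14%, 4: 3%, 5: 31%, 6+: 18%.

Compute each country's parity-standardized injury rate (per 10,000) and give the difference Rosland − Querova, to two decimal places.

Parity-specific rates per 10,000 for Rosland: 14.64, 8.09, 16.86, 13.17, 10.80, 11.06, 19.11.
For Querova: 19.63, 8.75, 26.31, 14.23, 13.23, 15.12, 25.73.
Standard weights: 0.14, 0.08, 0.12, 0.14, 0.03, 0.31, 0.18.
Rosland: 0.1400×14.64 + 0.0800×8.09 + 0.1200×16.86 + 0.1400×13.17 + 0.0300×10.80 + 0.3100×11.06 + 0.1800×19.11 = 13.7571 per 10,000.
Querova: 0.1400×19.63 + 0.0800×8.75 + 0.1200×26.31 + 0.1400×14.23 + 0.0300×13.23 + 0.3100×15.12 + 0.1800×25.73 = 18.3148 per 10,000.
Difference = 13.7571 − 18.3148 = -4.5577.

-4.56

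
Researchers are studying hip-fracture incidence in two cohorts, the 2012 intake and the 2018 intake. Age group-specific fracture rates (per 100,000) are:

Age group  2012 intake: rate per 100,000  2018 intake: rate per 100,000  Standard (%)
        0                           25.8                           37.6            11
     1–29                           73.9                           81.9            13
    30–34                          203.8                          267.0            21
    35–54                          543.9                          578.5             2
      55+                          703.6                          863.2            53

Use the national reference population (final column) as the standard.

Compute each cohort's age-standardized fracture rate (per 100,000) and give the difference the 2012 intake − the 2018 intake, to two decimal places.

-100.89

Standard weights: 0.11, 0.13, 0.21, 0.02, 0.53.
The 2012 intake: 0.1100×25.8 + 0.1300×73.9 + 0.2100×203.8 + 0.0200×543.9 + 0.5300×703.6 = 439.0290 per 100,000.
The 2018 intake: 0.1100×37.6 + 0.1300×81.9 + 0.2100×267.0 + 0.0200×578.5 + 0.5300×863.2 = 539.9190 per 100,000.
Difference = 439.0290 − 539.9190 = -100.8900.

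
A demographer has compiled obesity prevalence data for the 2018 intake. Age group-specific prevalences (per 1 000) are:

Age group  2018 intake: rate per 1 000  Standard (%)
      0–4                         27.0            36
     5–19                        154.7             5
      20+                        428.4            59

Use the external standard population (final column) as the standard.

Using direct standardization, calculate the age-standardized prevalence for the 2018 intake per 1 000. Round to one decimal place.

270.2

Standard weights: 0.36, 0.05, 0.59.
Standardized rate: 0.3600×27.0 + 0.0500×154.7 + 0.5900×428.4 = 270.2110 per 1 000.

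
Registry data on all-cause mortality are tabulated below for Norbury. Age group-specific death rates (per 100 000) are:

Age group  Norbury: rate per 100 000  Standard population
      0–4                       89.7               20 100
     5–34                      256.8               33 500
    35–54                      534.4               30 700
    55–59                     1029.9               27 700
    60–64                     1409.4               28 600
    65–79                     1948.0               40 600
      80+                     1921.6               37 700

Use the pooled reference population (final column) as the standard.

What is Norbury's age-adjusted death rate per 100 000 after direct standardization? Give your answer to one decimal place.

1129.2

Standard total = 218 900; weights = 0.0918, 0.1530, 0.1402, 0.1265, 0.1307, 0.1855, 0.1722.
Standardized rate: 0.0918×89.7 + 0.1530×256.8 + 0.1402×534.4 + 0.1265×1029.9 + 0.1307×1409.4 + 0.1855×1948.0 + 0.1722×1921.6 = 1129.2007 per 100 000.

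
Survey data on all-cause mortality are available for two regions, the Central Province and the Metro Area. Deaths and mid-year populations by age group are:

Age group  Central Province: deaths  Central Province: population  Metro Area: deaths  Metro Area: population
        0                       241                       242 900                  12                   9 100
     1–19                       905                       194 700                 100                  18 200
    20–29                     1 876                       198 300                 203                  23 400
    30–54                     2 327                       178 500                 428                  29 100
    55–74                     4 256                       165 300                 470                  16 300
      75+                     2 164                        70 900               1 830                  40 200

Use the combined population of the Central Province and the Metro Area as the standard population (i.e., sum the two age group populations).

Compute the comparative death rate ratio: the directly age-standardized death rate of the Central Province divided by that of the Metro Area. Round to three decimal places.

0.841

Age-specific rates per 1 000 for the Central Province: 0.992, 4.648, 9.460, 13.036, 25.747, 30.522.
For the Metro Area: 1.319, 5.495, 8.675, 14.708, 28.834, 45.522.
Combined standard total = 1 186 900; weights = 0.2123, 0.1794, 0.1868, 0.1749, 0.1530, 0.0936.
The Central Province: 0.2123×0.992 + 0.1794×4.648 + 0.1868×9.460 + 0.1749×13.036 + 0.1530×25.747 + 0.0936×30.522 = 11.8881 per 1 000.
The Metro Area: 0.2123×1.319 + 0.1794×5.495 + 0.1868×8.675 + 0.1749×14.708 + 0.1530×28.834 + 0.0936×45.522 = 14.1314 per 1 000.
Ratio = 11.8881 ÷ 14.1314 = 0.84125.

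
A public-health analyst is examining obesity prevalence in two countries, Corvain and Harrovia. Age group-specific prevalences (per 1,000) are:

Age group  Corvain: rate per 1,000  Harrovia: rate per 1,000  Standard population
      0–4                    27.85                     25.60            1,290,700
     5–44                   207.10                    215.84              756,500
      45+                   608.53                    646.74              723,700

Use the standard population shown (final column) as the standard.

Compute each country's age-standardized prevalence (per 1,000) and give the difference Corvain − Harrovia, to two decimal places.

-11.32

Standard total = 2,770,900; weights = 0.4658, 0.2730, 0.2612.
Corvain: 0.4658×27.85 + 0.2730×207.10 + 0.2612×608.53 = 228.4494 per 1,000.
Harrovia: 0.4658×25.60 + 0.2730×215.84 + 0.2612×646.74 = 239.7671 per 1,000.
Difference = 228.4494 − 239.7671 = -11.3177.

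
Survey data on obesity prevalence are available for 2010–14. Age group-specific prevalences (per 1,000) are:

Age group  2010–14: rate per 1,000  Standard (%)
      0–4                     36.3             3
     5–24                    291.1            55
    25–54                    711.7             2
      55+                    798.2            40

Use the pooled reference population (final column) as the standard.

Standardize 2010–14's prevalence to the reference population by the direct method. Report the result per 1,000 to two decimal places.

Standard weights: 0.03, 0.55, 0.02, 0.40.
Standardized rate: 0.0300×36.3 + 0.5500×291.1 + 0.0200×711.7 + 0.4000×798.2 = 494.7080 per 1,000.

494.71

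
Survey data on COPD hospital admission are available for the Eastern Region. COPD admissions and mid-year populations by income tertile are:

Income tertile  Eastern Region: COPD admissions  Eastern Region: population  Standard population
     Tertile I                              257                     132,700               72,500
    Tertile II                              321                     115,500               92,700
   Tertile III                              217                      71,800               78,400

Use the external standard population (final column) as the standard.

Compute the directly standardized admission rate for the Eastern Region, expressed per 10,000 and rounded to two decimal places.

26.07

Income-specific rates per 10,000 for the Eastern Region: 19.37, 27.79, 30.22.
Standard total = 243,600; weights = 0.2976, 0.3805, 0.3218.
Standardized rate: 0.2976×19.37 + 0.3805×27.79 + 0.3218×30.22 = 26.0670 per 10,000.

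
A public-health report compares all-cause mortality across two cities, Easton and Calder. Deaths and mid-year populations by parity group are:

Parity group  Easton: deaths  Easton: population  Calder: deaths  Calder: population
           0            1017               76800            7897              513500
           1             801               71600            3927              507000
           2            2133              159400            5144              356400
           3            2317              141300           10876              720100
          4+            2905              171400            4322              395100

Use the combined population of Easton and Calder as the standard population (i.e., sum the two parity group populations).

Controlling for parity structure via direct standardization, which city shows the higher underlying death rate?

Easton

Parity-specific rates per 100000 for Easton: 1324.22, 1118.72, 1338.14, 1639.77, 1694.87.
For Calder: 1537.88, 774.56, 1443.32, 1510.35, 1093.90.
Combined standard total = 3112600; weights = 0.1896, 0.1859, 0.1657, 0.2767, 0.1820.
Easton: 0.1896×1324.22 + 0.1859×1118.72 + 0.1657×1338.14 + 0.2767×1639.77 + 0.1820×1694.87 = 1443.1123 per 100000.
Calder: 0.1896×1537.88 + 0.1859×774.56 + 0.1657×1443.32 + 0.2767×1510.35 + 0.1820×1093.90 = 1291.8907 per 100000.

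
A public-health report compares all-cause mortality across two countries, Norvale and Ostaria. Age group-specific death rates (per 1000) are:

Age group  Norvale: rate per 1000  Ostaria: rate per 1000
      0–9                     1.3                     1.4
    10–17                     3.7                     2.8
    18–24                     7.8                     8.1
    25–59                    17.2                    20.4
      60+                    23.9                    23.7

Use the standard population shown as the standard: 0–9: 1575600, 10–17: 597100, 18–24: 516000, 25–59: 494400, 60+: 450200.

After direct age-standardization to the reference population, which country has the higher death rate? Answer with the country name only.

Standard total = 3633300; weights = 0.4337, 0.1643, 0.1420, 0.1361, 0.1239.
Norvale: 0.4337×1.3 + 0.1643×3.7 + 0.1420×7.8 + 0.1361×17.2 + 0.1239×23.9 = 7.5815 per 1000.
Ostaria: 0.4337×1.4 + 0.1643×2.8 + 0.1420×8.1 + 0.1361×20.4 + 0.1239×23.7 = 7.9302 per 1000.

Ostaria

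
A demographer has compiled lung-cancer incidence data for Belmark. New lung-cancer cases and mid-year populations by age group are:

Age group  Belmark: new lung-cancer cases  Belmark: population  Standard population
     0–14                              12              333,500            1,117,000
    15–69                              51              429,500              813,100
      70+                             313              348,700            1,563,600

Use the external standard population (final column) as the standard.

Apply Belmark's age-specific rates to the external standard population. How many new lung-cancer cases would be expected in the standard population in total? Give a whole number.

1540

Age-specific rates per 100,000 for Belmark: 3.60, 11.87, 89.76.
Expected new lung-cancer cases = Σ (standard pop × age-specific rate ÷ 100,000)
= 1,117,000×3.60/100,000 + 813,100×11.87/100,000 + 1,563,600×89.76/100,000
= 40.19 + 96.55 + 1403.52 = 1540.26.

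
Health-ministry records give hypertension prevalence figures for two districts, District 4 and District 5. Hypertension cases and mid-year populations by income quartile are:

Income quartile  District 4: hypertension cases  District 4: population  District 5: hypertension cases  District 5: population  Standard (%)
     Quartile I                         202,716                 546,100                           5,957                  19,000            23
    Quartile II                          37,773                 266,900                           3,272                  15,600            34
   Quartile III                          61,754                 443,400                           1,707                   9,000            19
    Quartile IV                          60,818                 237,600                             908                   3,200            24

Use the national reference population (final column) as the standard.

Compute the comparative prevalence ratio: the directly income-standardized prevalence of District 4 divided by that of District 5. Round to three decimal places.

0.894

Income-specific rates per 1,000 for District 4: 371.207, 141.525, 139.274, 255.968.
For District 5: 313.526, 209.744, 189.667, 283.750.
Standard weights: 0.23, 0.34, 0.19, 0.24.
District 4: 0.2300×371.207 + 0.3400×141.525 + 0.1900×139.274 + 0.2400×255.968 = 221.3904 per 1,000.
District 5: 0.2300×313.526 + 0.3400×209.744 + 0.1900×189.667 + 0.2400×283.750 = 247.5605 per 1,000.
Ratio = 221.3904 ÷ 247.5605 = 0.89429.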